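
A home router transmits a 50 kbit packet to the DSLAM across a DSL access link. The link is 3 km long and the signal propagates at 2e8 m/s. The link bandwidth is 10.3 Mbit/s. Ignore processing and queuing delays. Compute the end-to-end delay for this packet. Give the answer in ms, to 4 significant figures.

L = 50000 bits.
Transmission delay = L/R = 50000 / 10300000 = 4.85437 ms.
Propagation delay = d/s = 3000 m / 200000000 m/s = 0.015 ms.
Total = 4.869 ms.

4.869 ms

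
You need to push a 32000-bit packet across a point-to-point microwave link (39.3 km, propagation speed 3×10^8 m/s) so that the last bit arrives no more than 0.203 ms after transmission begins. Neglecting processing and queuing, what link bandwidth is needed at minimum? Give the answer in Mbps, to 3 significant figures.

444 Mbps

Propagation delay = 39300 / 300000000 = 0.131 ms.
Transmission budget = 0.203 − 0.131 = 0.072 ms.
R ≥ L / t_tx = 32000 bits / 7.2e-05 s = 444 Mbps.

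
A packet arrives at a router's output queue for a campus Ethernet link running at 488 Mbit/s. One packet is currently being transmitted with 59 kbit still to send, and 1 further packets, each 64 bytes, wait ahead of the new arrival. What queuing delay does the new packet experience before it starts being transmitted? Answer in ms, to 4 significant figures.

0.1220 ms

Each queued packet: L/R = 512/488000000 = 0.00104918 ms.
1 queued → 0.00104918 ms.
Plus remaining 59000 bits of current packet: 0.120902 ms.
Queuing delay = 0.1220 ms.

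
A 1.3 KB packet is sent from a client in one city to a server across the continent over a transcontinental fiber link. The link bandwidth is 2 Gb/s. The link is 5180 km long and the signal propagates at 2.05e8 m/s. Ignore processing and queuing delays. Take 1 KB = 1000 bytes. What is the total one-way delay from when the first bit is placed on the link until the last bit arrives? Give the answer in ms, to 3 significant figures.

L = 10400 bits.
Transmission delay = L/R = 10400 / 2000000000 = 0.0052 ms.
Propagation delay = d/s = 5180000 m / 2.05e+08 m/s = 25.2683 ms.
Total = 25.3 ms.

25.3 ms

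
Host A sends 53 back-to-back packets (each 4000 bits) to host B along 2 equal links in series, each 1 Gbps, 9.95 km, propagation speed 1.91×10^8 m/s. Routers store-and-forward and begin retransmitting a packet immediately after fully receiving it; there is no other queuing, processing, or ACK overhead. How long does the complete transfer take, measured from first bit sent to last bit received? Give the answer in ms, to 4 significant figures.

0.3202 ms

Per-hop transmission t_tx = L/R = 4000/1000000000 = 0.004 ms.
Per-hop propagation t_prop = 9950/191000000 = 0.0520942 ms.
Pipeline fill: first packet needs 2·t_tx to clear all hops; remaining 52 packets each add one t_tx.
Total = (2+53-1)·t_tx + 2·t_prop = 54·0.004 + 2·0.0520942 = 0.3202 ms.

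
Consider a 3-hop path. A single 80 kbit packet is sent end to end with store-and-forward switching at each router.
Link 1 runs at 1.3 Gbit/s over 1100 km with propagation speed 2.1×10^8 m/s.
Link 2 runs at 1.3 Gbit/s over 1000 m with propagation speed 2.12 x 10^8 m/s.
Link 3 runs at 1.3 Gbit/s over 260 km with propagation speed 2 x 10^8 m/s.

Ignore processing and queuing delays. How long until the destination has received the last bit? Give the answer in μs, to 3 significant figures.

L = 80000 bits.
Transmission delay per hop = L/R = 80000/1300000000 = 61.5385 μs; 3 hops → 184.615 μs.
Propagation delays (d/s per hop): 5238.1, 4.71698, 1300 μs; sum = 6542.81 μs.
End-to-end = 6730 μs.

6730 μs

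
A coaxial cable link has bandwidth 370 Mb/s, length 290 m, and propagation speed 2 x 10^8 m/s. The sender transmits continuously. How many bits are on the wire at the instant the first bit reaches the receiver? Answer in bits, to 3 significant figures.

537 bits

Propagation delay = 290 / 200000000 = 1.45e-06 s.
BDP = R × t_prop = 370000000 × 1.45e-06 = 536.5 bits.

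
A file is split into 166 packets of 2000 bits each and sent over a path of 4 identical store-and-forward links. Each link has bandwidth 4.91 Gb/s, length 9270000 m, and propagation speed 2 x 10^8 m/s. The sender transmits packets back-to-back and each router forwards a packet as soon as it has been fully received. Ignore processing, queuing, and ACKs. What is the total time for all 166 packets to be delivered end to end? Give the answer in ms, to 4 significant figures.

Per-hop transmission t_tx = L/R = 2000/4910000000 = 0.000407332 ms.
Per-hop propagation t_prop = 9270000/200000000 = 46.35 ms.
Pipeline fill: first packet needs 4·t_tx to clear all hops; remaining 165 packets each add one t_tx.
Total = (4+166-1)·t_tx + 4·t_prop = 169·0.000407332 + 4·46.35 = 185.5 ms.

185.5 ms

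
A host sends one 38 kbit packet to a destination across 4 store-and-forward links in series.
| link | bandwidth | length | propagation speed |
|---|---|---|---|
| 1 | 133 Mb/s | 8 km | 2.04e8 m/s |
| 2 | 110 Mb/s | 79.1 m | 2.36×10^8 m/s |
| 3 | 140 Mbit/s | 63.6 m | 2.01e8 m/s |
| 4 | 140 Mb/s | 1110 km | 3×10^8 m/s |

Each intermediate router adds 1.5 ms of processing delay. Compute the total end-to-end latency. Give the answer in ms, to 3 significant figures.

9.41 ms

L = 38000 bits.
Transmission delays (L/R per hop): 0.285714, 0.345455, 0.271429, 0.271429 ms; sum = 1.17403 ms.
Propagation delays (d/s per hop): 0.0392157, 0.000335169, 0.000316418, 3.7 ms; sum = 3.73987 ms.
Processing at 3 router(s): 3 × 1.5 ms = 4.5 ms.
End-to-end = 9.41 ms.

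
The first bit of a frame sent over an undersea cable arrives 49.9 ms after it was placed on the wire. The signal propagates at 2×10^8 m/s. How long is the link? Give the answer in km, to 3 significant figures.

9980 km

d = s × t_prop = 200000000 × 0.0499 = 9980 km.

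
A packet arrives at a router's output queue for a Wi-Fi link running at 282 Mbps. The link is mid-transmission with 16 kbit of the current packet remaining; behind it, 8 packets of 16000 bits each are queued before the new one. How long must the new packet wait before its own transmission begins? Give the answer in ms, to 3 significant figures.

Each queued packet: L/R = 16000/282000000 = 0.0567376 ms.
8 queued → 0.453901 ms.
Plus remaining 16000 bits of current packet: 0.0567376 ms.
Queuing delay = 0.511 ms.

0.511 ms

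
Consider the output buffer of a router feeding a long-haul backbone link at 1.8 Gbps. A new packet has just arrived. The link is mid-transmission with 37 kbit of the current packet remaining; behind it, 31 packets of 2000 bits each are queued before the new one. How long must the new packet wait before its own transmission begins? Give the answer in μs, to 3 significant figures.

Each queued packet: L/R = 2000/1800000000 = 1.11111 μs.
31 queued → 34.4444 μs.
Plus remaining 37000 bits of current packet: 20.5556 μs.
Queuing delay = 55.0 μs.

55.0 μs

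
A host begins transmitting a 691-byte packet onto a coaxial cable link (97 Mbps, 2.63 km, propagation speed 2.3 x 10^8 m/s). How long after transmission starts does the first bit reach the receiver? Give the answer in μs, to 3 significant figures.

First bit experiences only propagation delay: d/s = 2630/2.3e+08 = 11.4 μs.

11.4 μs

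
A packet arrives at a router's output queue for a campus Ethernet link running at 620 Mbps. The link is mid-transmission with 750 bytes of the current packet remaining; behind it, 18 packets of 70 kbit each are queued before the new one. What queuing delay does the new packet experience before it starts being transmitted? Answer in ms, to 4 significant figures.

Each queued packet: L/R = 70000/620000000 = 0.112903 ms.
18 queued → 2.03226 ms.
Plus remaining 6000 bits of current packet: 0.00967742 ms.
Queuing delay = 2.042 ms.

2.042 ms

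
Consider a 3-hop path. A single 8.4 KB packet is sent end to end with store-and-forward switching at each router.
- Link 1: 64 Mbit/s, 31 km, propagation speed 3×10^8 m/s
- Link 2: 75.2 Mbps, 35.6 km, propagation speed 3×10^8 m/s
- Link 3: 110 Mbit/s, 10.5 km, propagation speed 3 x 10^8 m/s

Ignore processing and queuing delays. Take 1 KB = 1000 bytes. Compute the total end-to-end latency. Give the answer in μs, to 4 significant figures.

2812 μs

L = 67200 bits.
Transmission delays (L/R per hop): 1050, 893.617, 610.909 μs; sum = 2554.53 μs.
Propagation delays (d/s per hop): 103.333, 118.667, 35 μs; sum = 257 μs.
End-to-end = 2812 μs.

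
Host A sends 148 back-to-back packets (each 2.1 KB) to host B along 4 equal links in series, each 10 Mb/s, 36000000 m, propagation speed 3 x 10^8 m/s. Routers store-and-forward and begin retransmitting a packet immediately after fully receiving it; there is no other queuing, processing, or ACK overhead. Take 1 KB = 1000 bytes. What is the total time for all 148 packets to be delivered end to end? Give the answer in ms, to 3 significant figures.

Per-hop transmission t_tx = L/R = 16800/10000000 = 1.68 ms.
Per-hop propagation t_prop = 36000000/300000000 = 120 ms.
Pipeline fill: first packet needs 4·t_tx to clear all hops; remaining 147 packets each add one t_tx.
Total = (4+148-1)·t_tx + 4·t_prop = 151·1.68 + 4·120 = 734 ms.

734 ms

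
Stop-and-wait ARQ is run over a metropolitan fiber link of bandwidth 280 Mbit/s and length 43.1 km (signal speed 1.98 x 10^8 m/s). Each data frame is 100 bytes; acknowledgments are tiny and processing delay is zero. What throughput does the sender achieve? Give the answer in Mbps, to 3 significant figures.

t_tx = L/R = 800/280000000 = 2.85714e-06 s.
t_prop = 43100/198000000 = 0.000217677 s; RTT = 0.000435354 s.
Cycle = t_tx + RTT = 0.000438211 s.
Throughput = L / cycle = 800 / 0.000438211 = 1.83 Mbps.

1.83 Mbps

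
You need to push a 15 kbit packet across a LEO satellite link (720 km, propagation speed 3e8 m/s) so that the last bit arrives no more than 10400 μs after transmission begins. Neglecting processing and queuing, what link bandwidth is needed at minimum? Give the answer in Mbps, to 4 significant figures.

Propagation delay = 720000 / 300000000 = 2400 μs.
Transmission budget = 10400 − 2400 = 8000 μs.
R ≥ L / t_tx = 15000 bits / 0.008 s = 1.875 Mbps.

1.875 Mbps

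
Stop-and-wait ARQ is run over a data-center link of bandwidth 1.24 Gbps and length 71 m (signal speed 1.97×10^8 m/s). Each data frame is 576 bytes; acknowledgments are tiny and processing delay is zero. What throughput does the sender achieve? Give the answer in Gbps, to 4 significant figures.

1.039 Gbps

t_tx = L/R = 4608/1240000000 = 3.71613e-06 s.
t_prop = 71/197000000 = 3.60406e-07 s; RTT = 7.20812e-07 s.
Cycle = t_tx + RTT = 4.43694e-06 s.
Throughput = L / cycle = 4608 / 4.43694e-06 = 1.039 Gbps.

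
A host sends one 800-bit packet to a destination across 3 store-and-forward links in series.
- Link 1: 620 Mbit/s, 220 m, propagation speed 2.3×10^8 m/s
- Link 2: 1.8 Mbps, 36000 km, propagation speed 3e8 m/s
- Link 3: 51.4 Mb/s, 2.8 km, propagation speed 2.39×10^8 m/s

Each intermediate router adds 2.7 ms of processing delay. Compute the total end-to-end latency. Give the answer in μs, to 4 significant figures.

125900 μs

Transmission delays (L/R per hop): 1.29032, 444.444, 15.5642 μs; sum = 461.299 μs.
Propagation delays (d/s per hop): 0.956522, 120000, 11.7155 μs; sum = 120013 μs.
Processing at 2 router(s): 2 × 2.7 ms = 5400 μs.
End-to-end = 125900 μs.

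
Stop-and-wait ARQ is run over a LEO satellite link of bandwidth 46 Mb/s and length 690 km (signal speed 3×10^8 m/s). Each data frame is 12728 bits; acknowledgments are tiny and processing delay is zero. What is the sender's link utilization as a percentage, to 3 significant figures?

t_tx = L/R = 12728/46000000 = 0.000276696 s.
t_prop = 690000/300000000 = 0.0023 s; RTT = 0.0046 s.
Cycle = t_tx + RTT = 0.0048767 s.
Utilization = t_tx / cycle = 0.000276696/0.0048767 = 5.67 %.

5.67 %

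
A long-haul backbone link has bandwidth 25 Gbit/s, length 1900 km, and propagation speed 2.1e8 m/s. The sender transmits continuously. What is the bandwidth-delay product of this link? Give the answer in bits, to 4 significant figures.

Propagation delay = 1900000 / 210000000 = 0.00904762 s.
BDP = R × t_prop = 25000000000 × 0.00904762 = 226190000 bits.

226200000 bits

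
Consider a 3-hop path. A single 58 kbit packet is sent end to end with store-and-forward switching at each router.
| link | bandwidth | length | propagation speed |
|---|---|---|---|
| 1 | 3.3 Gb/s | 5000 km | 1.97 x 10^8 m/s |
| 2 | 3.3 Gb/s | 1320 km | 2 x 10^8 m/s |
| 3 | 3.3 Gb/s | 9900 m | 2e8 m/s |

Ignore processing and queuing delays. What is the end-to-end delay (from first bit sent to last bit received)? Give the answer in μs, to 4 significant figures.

32080 μs

L = 58000 bits.
Transmission delay per hop = L/R = 58000/3300000000 = 17.5758 μs; 3 hops → 52.7273 μs.
Propagation delays (d/s per hop): 25380.7, 6600, 49.5 μs; sum = 32030.2 μs.
End-to-end = 32080 μs.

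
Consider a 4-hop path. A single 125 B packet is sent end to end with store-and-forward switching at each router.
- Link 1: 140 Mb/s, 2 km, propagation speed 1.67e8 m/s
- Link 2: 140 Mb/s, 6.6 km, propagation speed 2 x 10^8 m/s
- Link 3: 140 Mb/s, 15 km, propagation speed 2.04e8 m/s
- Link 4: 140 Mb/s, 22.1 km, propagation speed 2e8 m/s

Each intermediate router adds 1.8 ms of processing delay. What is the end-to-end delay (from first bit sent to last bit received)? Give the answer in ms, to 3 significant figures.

5.66 ms

L = 125 × 8 = 1000 bits.
Transmission delay per hop = L/R = 1000/140000000 = 0.00714286 ms; 4 hops → 0.0285714 ms.
Propagation delays (d/s per hop): 0.011976, 0.033, 0.0735294, 0.1105 ms; sum = 0.229005 ms.
Processing at 3 router(s): 3 × 1.8 ms = 5.4 ms.
End-to-end = 5.66 ms.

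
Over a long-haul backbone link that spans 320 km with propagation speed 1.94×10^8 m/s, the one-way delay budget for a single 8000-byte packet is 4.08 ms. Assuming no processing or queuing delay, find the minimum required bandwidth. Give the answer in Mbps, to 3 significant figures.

L = 64000 bits.
Propagation delay = 320000 / 194000000 = 1.64948 ms.
Transmission budget = 4.08 − 1.64948 = 2.43052 ms.
R ≥ L / t_tx = 64000 bits / 0.00243052 s = 26.3 Mbps.

26.3 Mbps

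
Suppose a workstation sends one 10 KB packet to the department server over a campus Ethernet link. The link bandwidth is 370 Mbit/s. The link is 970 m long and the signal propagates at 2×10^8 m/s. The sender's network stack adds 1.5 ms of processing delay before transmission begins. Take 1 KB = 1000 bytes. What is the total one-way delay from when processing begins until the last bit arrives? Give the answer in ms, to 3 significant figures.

L = 80000 bits.
Transmission delay = L/R = 80000 / 370000000 = 0.216216 ms.
Propagation delay = d/s = 970 m / 200000000 m/s = 0.00485 ms.
Plus processing delay 1.5 ms = 1.5 ms.
Total = 1.72 ms.

1.72 ms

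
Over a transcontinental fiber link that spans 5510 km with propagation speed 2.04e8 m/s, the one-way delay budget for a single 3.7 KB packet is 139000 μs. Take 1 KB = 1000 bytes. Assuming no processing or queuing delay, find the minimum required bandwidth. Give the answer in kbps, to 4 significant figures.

L = 29600 bits.
Propagation delay = 5510000 / 204000000 = 27009.8 μs.
Transmission budget = 139000 − 27009.8 = 111990 μs.
R ≥ L / t_tx = 29600 bits / 0.11199 s = 264.3 kbps.

264.3 kbps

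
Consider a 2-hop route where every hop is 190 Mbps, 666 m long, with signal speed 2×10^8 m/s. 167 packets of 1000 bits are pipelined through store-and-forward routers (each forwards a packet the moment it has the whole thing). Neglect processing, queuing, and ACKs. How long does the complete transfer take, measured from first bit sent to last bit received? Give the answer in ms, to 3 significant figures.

Per-hop transmission t_tx = L/R = 1000/190000000 = 0.00526316 ms.
Per-hop propagation t_prop = 666/200000000 = 0.00333 ms.
Pipeline fill: first packet needs 2·t_tx to clear all hops; remaining 166 packets each add one t_tx.
Total = (2+167-1)·t_tx + 2·t_prop = 168·0.00526316 + 2·0.00333 = 0.891 ms.

0.891 ms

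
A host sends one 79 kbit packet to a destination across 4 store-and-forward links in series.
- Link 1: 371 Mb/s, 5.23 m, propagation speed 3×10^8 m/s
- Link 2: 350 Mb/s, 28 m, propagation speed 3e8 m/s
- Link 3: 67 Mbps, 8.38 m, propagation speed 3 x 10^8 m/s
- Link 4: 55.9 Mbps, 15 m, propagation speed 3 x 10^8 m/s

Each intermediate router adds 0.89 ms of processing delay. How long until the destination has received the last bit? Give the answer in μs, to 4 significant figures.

L = 79000 bits.
Transmission delays (L/R per hop): 212.938, 225.714, 1179.1, 1413.24 μs; sum = 3030.99 μs.
Propagation delays (d/s per hop): 0.0174333, 0.0933333, 0.0279333, 0.05 μs; sum = 0.1887 μs.
Processing at 3 router(s): 3 × 0.89 ms = 2670 μs.
End-to-end = 5701 μs.

5701 μs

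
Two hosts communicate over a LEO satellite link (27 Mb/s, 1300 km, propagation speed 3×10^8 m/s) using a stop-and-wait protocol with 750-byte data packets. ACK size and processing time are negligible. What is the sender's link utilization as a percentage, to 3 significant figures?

t_tx = L/R = 6000/27000000 = 0.000222222 s.
t_prop = 1300000/300000000 = 0.00433333 s; RTT = 0.00866667 s.
Cycle = t_tx + RTT = 0.00888889 s.
Utilization = t_tx / cycle = 0.000222222/0.00888889 = 2.50 %.

2.50 %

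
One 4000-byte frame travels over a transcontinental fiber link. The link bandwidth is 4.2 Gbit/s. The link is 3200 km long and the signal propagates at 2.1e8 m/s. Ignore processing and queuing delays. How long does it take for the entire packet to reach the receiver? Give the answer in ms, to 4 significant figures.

L = 4000 × 8 = 32000 bits.
Transmission delay = L/R = 32000 / 4200000000 = 0.00761905 ms.
Propagation delay = d/s = 3200000 m / 210000000 m/s = 15.2381 ms.
Total = 15.25 ms.

15.25 ms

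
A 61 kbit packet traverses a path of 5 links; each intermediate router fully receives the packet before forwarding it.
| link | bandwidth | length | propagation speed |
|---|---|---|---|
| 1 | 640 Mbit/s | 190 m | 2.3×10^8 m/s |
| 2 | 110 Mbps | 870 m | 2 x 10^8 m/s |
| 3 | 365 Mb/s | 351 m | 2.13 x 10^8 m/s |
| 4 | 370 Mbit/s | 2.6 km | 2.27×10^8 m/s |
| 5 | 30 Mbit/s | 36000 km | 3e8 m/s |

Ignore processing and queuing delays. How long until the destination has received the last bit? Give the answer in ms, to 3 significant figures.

123 ms

L = 61000 bits.
Transmission delays (L/R per hop): 0.0953125, 0.554545, 0.167123, 0.164865, 2.03333 ms; sum = 3.01518 ms.
Propagation delays (d/s per hop): 0.000826087, 0.00435, 0.00164789, 0.0114537, 120 ms; sum = 120.018 ms.
End-to-end = 123 ms.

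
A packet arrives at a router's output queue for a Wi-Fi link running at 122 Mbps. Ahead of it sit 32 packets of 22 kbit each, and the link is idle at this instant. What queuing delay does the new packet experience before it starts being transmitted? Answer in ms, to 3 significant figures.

Each queued packet: L/R = 22000/122000000 = 0.180328 ms.
32 queued → 5.77049 ms.
Queuing delay = 5.77 ms.

5.77 ms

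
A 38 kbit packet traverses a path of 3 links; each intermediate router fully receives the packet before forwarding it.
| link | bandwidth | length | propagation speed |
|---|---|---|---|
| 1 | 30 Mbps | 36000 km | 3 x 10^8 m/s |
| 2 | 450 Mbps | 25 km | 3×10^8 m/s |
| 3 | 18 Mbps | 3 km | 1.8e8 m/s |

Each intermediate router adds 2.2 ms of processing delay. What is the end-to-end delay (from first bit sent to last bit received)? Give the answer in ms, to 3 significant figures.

L = 38000 bits.
Transmission delays (L/R per hop): 1.26667, 0.0844444, 2.11111 ms; sum = 3.46222 ms.
Propagation delays (d/s per hop): 120, 0.0833333, 0.0166667 ms; sum = 120.1 ms.
Processing at 2 router(s): 2 × 2.2 ms = 4.4 ms.
End-to-end = 128 ms.

128 ms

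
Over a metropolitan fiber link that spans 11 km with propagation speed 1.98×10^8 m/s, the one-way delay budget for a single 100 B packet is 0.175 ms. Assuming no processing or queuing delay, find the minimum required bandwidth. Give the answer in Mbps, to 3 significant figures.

L = 800 bits.
Propagation delay = 11000 / 198000000 = 0.0555556 ms.
Transmission budget = 0.175 − 0.0555556 = 0.119444 ms.
R ≥ L / t_tx = 800 bits / 0.000119444 s = 6.70 Mbps.

6.70 Mbps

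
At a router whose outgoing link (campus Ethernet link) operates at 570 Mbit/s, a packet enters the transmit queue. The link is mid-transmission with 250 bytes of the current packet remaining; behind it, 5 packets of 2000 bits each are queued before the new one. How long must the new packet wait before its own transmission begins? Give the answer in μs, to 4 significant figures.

21.05 μs

Each queued packet: L/R = 2000/570000000 = 3.50877 μs.
5 queued → 17.5439 μs.
Plus remaining 2000 bits of current packet: 3.50877 μs.
Queuing delay = 21.05 μs.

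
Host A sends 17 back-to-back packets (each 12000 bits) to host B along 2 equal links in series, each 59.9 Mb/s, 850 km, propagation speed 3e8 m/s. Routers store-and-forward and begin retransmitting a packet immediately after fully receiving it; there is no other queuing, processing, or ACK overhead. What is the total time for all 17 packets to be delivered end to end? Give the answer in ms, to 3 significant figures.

9.27 ms

Per-hop transmission t_tx = L/R = 12000/59900000 = 0.200334 ms.
Per-hop propagation t_prop = 850000/300000000 = 2.83333 ms.
Pipeline fill: first packet needs 2·t_tx to clear all hops; remaining 16 packets each add one t_tx.
Total = (2+17-1)·t_tx + 2·t_prop = 18·0.200334 + 2·2.83333 = 9.27 ms.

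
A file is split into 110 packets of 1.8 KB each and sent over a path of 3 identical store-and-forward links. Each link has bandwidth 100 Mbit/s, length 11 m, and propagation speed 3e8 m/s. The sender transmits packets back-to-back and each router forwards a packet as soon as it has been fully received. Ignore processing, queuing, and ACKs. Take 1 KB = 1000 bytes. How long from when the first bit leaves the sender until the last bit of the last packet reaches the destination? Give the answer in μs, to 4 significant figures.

Per-hop transmission t_tx = L/R = 14400/100000000 = 144 μs.
Per-hop propagation t_prop = 11/300000000 = 0.0366667 μs.
Pipeline fill: first packet needs 3·t_tx to clear all hops; remaining 109 packets each add one t_tx.
Total = (3+110-1)·t_tx + 3·t_prop = 112·144 + 3·0.0366667 = 16130 μs.

16130 μs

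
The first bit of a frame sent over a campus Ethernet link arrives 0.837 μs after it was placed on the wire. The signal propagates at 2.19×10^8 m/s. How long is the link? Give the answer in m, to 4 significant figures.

d = s × t_prop = 219000000 × 8.37e-07 = 183.3 m.

183.3 m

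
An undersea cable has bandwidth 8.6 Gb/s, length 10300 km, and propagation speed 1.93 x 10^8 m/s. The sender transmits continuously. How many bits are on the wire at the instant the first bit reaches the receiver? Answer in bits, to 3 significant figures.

Propagation delay = 10300000 / 193000000 = 0.0533679 s.
BDP = R × t_prop = 8600000000 × 0.0533679 = 458964000 bits.

459000000 bits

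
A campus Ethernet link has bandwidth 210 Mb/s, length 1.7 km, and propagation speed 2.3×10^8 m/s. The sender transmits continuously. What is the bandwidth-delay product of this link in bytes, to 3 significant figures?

Propagation delay = 1700 / 2.3e+08 = 7.3913e-06 s.
BDP = R × t_prop = 210000000 × 7.3913e-06 = 1552.17 bits.
In bytes: 1552.17/8 = 194 bytes.

194 bytes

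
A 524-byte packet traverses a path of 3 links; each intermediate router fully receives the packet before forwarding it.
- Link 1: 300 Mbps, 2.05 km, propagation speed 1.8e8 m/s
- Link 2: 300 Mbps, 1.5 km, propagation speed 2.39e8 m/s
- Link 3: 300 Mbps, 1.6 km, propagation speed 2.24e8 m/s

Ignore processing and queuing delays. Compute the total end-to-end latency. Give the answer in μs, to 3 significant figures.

66.7 μs

L = 524 × 8 = 4192 bits.
Transmission delay per hop = L/R = 4192/300000000 = 13.9733 μs; 3 hops → 41.92 μs.
Propagation delays (d/s per hop): 11.3889, 6.27615, 7.14286 μs; sum = 24.8079 μs.
End-to-end = 66.7 μs.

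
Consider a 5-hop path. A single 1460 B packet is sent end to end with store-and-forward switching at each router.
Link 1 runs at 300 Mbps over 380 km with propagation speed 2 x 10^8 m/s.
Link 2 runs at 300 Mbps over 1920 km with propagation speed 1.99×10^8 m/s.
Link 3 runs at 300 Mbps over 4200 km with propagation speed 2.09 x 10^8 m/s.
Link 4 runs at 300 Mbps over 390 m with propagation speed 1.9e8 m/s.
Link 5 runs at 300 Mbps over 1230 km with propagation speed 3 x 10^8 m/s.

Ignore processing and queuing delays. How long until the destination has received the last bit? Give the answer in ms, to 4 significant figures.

L = 1460 × 8 = 11680 bits.
Transmission delay per hop = L/R = 11680/300000000 = 0.0389333 ms; 5 hops → 0.194667 ms.
Propagation delays (d/s per hop): 1.9, 9.64824, 20.0957, 0.00205263, 4.1 ms; sum = 35.746 ms.
End-to-end = 35.94 ms.

35.94 ms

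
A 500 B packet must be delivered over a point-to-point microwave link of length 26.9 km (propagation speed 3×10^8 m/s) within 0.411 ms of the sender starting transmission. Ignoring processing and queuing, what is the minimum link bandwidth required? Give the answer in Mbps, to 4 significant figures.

12.45 Mbps

L = 4000 bits.
Propagation delay = 26900 / 300000000 = 0.0896667 ms.
Transmission budget = 0.411 − 0.0896667 = 0.321333 ms.
R ≥ L / t_tx = 4000 bits / 0.000321333 s = 12.45 Mbps.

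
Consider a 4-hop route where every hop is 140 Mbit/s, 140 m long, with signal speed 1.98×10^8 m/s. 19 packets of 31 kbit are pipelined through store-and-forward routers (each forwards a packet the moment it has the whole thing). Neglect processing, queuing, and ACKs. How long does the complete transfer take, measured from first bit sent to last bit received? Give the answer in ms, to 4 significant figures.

Per-hop transmission t_tx = L/R = 31000/140000000 = 0.221429 ms.
Per-hop propagation t_prop = 140/198000000 = 0.000707071 ms.
Pipeline fill: first packet needs 4·t_tx to clear all hops; remaining 18 packets each add one t_tx.
Total = (4+19-1)·t_tx + 4·t_prop = 22·0.221429 + 4·0.000707071 = 4.874 ms.

4.874 ms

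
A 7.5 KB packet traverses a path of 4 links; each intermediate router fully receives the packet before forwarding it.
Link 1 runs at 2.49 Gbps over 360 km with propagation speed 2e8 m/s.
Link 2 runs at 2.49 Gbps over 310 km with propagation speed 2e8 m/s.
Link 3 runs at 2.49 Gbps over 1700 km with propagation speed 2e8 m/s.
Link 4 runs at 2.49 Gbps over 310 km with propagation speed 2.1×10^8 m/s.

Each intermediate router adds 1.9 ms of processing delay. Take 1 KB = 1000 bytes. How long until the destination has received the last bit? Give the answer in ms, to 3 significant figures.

L = 60000 bits.
Transmission delay per hop = L/R = 60000/2490000000 = 0.0240964 ms; 4 hops → 0.0963855 ms.
Propagation delays (d/s per hop): 1.8, 1.55, 8.5, 1.47619 ms; sum = 13.3262 ms.
Processing at 3 router(s): 3 × 1.9 ms = 5.7 ms.
End-to-end = 19.1 ms.

19.1 ms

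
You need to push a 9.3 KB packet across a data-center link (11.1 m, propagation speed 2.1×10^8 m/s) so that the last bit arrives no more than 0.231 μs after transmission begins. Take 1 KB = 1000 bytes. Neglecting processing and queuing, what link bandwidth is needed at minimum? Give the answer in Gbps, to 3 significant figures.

418 Gbps

L = 74400 bits.
Propagation delay = 11.1 / 210000000 = 0.0528571 μs.
Transmission budget = 0.231 − 0.0528571 = 0.178143 μs.
R ≥ L / t_tx = 74400 bits / 1.78143e-07 s = 418 Gbps.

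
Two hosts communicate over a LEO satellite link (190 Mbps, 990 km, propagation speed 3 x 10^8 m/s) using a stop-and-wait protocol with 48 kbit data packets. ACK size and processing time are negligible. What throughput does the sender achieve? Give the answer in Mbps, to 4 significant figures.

t_tx = L/R = 48000/190000000 = 0.000252632 s.
t_prop = 990000/300000000 = 0.0033 s; RTT = 0.0066 s.
Cycle = t_tx + RTT = 0.00685263 s.
Throughput = L / cycle = 48000 / 0.00685263 = 7.005 Mbps.

7.005 Mbps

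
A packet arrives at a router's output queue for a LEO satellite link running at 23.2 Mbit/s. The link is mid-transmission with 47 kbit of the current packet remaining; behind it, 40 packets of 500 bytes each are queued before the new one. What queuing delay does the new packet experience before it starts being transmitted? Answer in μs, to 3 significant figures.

8920 μs

Each queued packet: L/R = 4000/23200000 = 172.414 μs.
40 queued → 6896.55 μs.
Plus remaining 47000 bits of current packet: 2025.86 μs.
Queuing delay = 8920 μs.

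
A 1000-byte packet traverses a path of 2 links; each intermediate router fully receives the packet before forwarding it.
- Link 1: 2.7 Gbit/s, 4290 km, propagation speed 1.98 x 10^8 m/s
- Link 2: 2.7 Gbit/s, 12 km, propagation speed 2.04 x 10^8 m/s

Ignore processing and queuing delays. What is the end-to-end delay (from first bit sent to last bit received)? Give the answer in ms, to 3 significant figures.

21.7 ms

L = 1000 × 8 = 8000 bits.
Transmission delay per hop = L/R = 8000/2700000000 = 0.00296296 ms; 2 hops → 0.00592593 ms.
Propagation delays (d/s per hop): 21.6667, 0.0588235 ms; sum = 21.7255 ms.
End-to-end = 21.7 ms.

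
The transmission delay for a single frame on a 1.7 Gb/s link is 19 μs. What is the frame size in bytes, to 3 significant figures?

L = R × t_tx = 1700000000 b/s × 1.9e-05 s = 32300 bits.
In bytes: 32300 / 8 = 4040 bytes.

4040 bytes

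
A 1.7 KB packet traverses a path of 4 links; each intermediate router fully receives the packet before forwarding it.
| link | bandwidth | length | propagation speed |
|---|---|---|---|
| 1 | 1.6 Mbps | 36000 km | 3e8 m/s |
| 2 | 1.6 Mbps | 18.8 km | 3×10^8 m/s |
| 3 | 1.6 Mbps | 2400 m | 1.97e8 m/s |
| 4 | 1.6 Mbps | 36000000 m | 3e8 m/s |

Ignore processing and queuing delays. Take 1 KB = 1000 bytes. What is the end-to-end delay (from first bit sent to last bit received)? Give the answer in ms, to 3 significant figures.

L = 13600 bits.
Transmission delay per hop = L/R = 13600/1600000 = 8.5 ms; 4 hops → 34 ms.
Propagation delays (d/s per hop): 120, 0.0626667, 0.0121827, 120 ms; sum = 240.075 ms.
End-to-end = 274 ms.

274 ms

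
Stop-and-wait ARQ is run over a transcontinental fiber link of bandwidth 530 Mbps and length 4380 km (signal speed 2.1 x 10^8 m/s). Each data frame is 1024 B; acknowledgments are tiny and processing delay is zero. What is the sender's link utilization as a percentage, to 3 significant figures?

t_tx = L/R = 8192/530000000 = 1.54566e-05 s.
t_prop = 4380000/210000000 = 0.0208571 s; RTT = 0.0417143 s.
Cycle = t_tx + RTT = 0.0417297 s.
Utilization = t_tx / cycle = 1.54566e-05/0.0417297 = 0.0370 %.

0.0370 %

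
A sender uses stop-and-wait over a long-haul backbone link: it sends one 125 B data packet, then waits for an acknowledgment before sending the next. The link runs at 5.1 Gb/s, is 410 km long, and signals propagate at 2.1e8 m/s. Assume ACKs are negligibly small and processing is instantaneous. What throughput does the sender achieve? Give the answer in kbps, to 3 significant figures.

256 kbps

t_tx = L/R = 1000/5100000000 = 1.96078e-07 s.
t_prop = 410000/210000000 = 0.00195238 s; RTT = 0.00390476 s.
Cycle = t_tx + RTT = 0.00390496 s.
Throughput = L / cycle = 1000 / 0.00390496 = 256 kbps.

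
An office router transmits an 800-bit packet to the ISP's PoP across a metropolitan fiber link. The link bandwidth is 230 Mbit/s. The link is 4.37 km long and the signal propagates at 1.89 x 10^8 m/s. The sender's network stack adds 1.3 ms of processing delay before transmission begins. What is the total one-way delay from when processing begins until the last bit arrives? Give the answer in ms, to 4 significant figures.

Transmission delay = L/R = 800 / 230000000 = 0.00347826 ms.
Propagation delay = d/s = 4370 m / 189000000 m/s = 0.0231217 ms.
Plus processing delay 1.3 ms = 1.3 ms.
Total = 1.327 ms.

1.327 ms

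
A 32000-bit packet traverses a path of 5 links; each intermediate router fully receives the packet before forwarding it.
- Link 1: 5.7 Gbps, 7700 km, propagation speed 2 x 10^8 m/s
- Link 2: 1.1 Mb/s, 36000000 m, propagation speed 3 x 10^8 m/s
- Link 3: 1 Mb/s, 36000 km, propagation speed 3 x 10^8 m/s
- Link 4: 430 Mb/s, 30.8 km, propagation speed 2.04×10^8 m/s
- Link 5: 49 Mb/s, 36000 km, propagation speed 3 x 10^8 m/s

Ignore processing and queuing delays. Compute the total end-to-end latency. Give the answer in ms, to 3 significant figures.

Transmission delays (L/R per hop): 0.00561404, 29.0909, 32, 0.0744186, 0.653061 ms; sum = 61.824 ms.
Propagation delays (d/s per hop): 38.5, 120, 120, 0.15098, 120 ms; sum = 398.651 ms.
End-to-end = 460 ms.

460 ms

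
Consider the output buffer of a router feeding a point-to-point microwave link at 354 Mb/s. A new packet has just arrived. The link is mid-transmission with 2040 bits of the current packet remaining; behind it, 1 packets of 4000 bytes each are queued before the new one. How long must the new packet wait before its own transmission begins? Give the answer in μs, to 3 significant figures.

96.2 μs

Each queued packet: L/R = 32000/354000000 = 90.3955 μs.
1 queued → 90.3955 μs.
Plus remaining 2040 bits of current packet: 5.76271 μs.
Queuing delay = 96.2 μs.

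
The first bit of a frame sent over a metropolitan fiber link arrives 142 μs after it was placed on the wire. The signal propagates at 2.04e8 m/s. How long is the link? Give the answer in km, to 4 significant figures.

28.97 km

d = s × t_prop = 204000000 × 0.000142 = 28.97 km.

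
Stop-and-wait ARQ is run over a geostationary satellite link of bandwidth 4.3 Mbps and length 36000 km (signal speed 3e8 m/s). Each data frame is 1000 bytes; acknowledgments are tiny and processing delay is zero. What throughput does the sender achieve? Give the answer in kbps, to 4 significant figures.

33.08 kbps

t_tx = L/R = 8000/4300000 = 0.00186047 s.
t_prop = 36000000/300000000 = 0.12 s; RTT = 0.24 s.
Cycle = t_tx + RTT = 0.24186 s.
Throughput = L / cycle = 8000 / 0.24186 = 33.08 kbps.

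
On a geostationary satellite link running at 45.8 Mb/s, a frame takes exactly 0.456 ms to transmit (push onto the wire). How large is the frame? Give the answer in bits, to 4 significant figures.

20880 bits

L = R × t_tx = 45800000 b/s × 0.000456 s = 20884.8 bits.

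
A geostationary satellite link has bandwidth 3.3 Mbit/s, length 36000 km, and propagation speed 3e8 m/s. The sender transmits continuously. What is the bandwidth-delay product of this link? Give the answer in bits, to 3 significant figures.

396000 bits

Propagation delay = 36000000 / 300000000 = 0.12 s.
BDP = R × t_prop = 3300000 × 0.12 = 396000 bits.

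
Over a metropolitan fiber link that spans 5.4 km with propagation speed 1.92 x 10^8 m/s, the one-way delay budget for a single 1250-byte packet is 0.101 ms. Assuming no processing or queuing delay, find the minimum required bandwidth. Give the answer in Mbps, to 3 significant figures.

L = 10000 bits.
Propagation delay = 5400 / 192000000 = 0.028125 ms.
Transmission budget = 0.101 − 0.028125 = 0.072875 ms.
R ≥ L / t_tx = 10000 bits / 7.2875e-05 s = 137 Mbps.

137 Mbps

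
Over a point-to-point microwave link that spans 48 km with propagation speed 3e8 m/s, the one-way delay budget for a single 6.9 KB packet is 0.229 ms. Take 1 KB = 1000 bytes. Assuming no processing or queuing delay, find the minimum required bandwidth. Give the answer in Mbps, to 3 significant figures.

800 Mbps

L = 55200 bits.
Propagation delay = 48000 / 300000000 = 0.16 ms.
Transmission budget = 0.229 − 0.16 = 0.069 ms.
R ≥ L / t_tx = 55200 bits / 6.9e-05 s = 800 Mbps.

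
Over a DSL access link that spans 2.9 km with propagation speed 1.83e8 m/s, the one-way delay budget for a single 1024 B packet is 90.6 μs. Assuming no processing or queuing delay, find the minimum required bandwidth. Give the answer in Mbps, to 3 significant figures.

L = 8192 bits.
Propagation delay = 2900 / 183000000 = 15.847 μs.
Transmission budget = 90.6 − 15.847 = 74.753 μs.
R ≥ L / t_tx = 8192 bits / 7.4753e-05 s = 110 Mbps.

110 Mbps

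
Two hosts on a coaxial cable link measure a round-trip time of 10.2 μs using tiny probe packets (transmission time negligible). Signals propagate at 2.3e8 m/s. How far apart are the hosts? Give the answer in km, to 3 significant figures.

1.17 km

One-way propagation = RTT/2 = 5.1 μs.
d = s × t = 2.3e+08 × 5.1e-06 = 1.17 km.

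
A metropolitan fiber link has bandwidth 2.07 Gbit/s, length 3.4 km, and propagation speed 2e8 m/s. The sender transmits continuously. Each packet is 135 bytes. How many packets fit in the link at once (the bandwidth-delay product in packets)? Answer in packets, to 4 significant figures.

32.58 packets

Propagation delay = 3400 / 200000000 = 1.7e-05 s.
BDP = R × t_prop = 2.07e+09 × 1.7e-05 = 35190 bits.
In packets of 1080 bits: 32.58 packets.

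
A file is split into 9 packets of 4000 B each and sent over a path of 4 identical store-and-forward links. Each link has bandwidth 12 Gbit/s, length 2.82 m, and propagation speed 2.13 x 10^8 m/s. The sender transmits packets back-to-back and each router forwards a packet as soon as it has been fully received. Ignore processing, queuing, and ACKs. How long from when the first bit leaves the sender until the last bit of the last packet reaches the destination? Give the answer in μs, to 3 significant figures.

32.1 μs

Per-hop transmission t_tx = L/R = 32000/12000000000 = 2.66667 μs.
Per-hop propagation t_prop = 2.82/213000000 = 0.0132394 μs.
Pipeline fill: first packet needs 4·t_tx to clear all hops; remaining 8 packets each add one t_tx.
Total = (4+9-1)·t_tx + 4·t_prop = 12·2.66667 + 4·0.0132394 = 32.1 μs.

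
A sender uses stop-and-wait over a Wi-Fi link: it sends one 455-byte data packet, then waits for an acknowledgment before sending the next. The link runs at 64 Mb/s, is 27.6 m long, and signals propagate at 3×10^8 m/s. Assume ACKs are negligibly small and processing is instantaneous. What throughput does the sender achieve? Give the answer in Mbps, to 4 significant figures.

63.79 Mbps

t_tx = L/R = 3640/64000000 = 5.6875e-05 s.
t_prop = 27.6/300000000 = 9.2e-08 s; RTT = 1.84e-07 s.
Cycle = t_tx + RTT = 5.7059e-05 s.
Throughput = L / cycle = 3640 / 5.7059e-05 = 63.79 Mbps.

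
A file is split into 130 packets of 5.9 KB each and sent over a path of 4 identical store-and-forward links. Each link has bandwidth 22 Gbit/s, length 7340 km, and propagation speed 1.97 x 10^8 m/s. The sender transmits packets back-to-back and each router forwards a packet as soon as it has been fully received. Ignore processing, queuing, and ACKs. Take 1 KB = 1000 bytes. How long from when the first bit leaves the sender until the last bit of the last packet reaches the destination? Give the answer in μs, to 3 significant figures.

Per-hop transmission t_tx = L/R = 47200/22000000000 = 2.14545 μs.
Per-hop propagation t_prop = 7340000/197000000 = 37258.9 μs.
Pipeline fill: first packet needs 4·t_tx to clear all hops; remaining 129 packets each add one t_tx.
Total = (4+130-1)·t_tx + 4·t_prop = 133·2.14545 + 4·37258.9 = 149000 μs.

149000 μs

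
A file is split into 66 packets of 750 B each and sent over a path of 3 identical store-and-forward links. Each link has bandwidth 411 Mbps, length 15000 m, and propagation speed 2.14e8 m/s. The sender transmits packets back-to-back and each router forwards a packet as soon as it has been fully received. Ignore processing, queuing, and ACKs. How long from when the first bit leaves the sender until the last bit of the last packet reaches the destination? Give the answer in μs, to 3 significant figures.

Per-hop transmission t_tx = L/R = 6000/411000000 = 14.5985 μs.
Per-hop propagation t_prop = 15000/214000000 = 70.0935 μs.
Pipeline fill: first packet needs 3·t_tx to clear all hops; remaining 65 packets each add one t_tx.
Total = (3+66-1)·t_tx + 3·t_prop = 68·14.5985 + 3·70.0935 = 1200 μs.

1200 μs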